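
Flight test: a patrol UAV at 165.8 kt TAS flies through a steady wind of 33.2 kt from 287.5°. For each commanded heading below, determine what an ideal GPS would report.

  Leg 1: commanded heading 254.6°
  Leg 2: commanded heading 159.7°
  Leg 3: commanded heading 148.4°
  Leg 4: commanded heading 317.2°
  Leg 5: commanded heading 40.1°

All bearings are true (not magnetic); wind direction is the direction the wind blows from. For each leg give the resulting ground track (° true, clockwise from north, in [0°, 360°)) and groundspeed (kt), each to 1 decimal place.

Leg 1: heading 254.6°; drift -7.4° → track 247.2°, groundspeed 139.1 kt
Leg 2: heading 159.7°; drift -8.0° → track 151.7°, groundspeed 188.0 kt
Leg 3: heading 148.4°; drift -6.5° → track 141.9°, groundspeed 192.1 kt
Leg 4: heading 317.2°; drift +6.8° → track 324.0°, groundspeed 137.9 kt
Leg 5: heading 40.1°; drift +9.7° → track 49.8°, groundspeed 181.2 kt

Leg 1: track=247.2°, groundspeed=139.1 kt
Leg 2: track=151.7°, groundspeed=188.0 kt
Leg 3: track=141.9°, groundspeed=192.1 kt
Leg 4: track=324.0°, groundspeed=137.9 kt
Leg 5: track=49.8°, groundspeed=181.2 kt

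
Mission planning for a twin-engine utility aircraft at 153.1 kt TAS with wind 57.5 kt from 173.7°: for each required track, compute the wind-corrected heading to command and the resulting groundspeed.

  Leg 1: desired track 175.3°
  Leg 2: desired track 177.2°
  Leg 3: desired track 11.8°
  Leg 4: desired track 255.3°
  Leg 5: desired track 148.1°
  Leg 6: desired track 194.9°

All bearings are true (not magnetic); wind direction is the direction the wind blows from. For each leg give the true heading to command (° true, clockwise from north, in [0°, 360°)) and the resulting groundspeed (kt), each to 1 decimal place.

Leg 1: heading=174.7°, groundspeed=95.6 kt
Leg 2: heading=175.9°, groundspeed=95.7 kt
Leg 3: heading=18.5°, groundspeed=206.7 kt
Leg 4: heading=233.5°, groundspeed=133.7 kt
Leg 5: heading=157.4°, groundspeed=99.2 kt
Leg 6: heading=187.1°, groundspeed=98.1 kt

Leg 1: desired track 175.3°; wind correction -0.6° → command heading 174.7°, groundspeed 95.6 kt
Leg 2: desired track 177.2°; wind correction -1.3° → command heading 175.9°, groundspeed 95.7 kt
Leg 3: desired track 11.8°; wind correction +6.7° → command heading 18.5°, groundspeed 206.7 kt
Leg 4: desired track 255.3°; wind correction -21.8° → command heading 233.5°, groundspeed 133.7 kt
Leg 5: desired track 148.1°; wind correction +9.3° → command heading 157.4°, groundspeed 99.2 kt
Leg 6: desired track 194.9°; wind correction -7.8° → command heading 187.1°, groundspeed 98.1 kt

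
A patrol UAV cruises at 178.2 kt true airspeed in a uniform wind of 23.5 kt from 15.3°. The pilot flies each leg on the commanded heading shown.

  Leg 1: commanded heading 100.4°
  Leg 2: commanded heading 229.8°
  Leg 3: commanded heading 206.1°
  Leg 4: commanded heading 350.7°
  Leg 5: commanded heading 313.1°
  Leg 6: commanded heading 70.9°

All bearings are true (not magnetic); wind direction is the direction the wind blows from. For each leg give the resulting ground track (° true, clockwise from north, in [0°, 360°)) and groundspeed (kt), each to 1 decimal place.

Leg 1: track=108.0°, groundspeed=177.7 kt
Leg 2: track=225.9°, groundspeed=198.0 kt
Leg 3: track=204.8°, groundspeed=201.3 kt
Leg 4: track=347.1°, groundspeed=157.1 kt
Leg 5: track=306.0°, groundspeed=168.5 kt
Leg 6: track=77.6°, groundspeed=166.1 kt

Leg 1: heading 100.4°; drift +7.6° → track 108.0°, groundspeed 177.7 kt
Leg 2: heading 229.8°; drift -3.9° → track 225.9°, groundspeed 198.0 kt
Leg 3: heading 206.1°; drift -1.3° → track 204.8°, groundspeed 201.3 kt
Leg 4: heading 350.7°; drift -3.6° → track 347.1°, groundspeed 157.1 kt
Leg 5: heading 313.1°; drift -7.1° → track 306.0°, groundspeed 168.5 kt
Leg 6: heading 70.9°; drift +6.7° → track 77.6°, groundspeed 166.1 kt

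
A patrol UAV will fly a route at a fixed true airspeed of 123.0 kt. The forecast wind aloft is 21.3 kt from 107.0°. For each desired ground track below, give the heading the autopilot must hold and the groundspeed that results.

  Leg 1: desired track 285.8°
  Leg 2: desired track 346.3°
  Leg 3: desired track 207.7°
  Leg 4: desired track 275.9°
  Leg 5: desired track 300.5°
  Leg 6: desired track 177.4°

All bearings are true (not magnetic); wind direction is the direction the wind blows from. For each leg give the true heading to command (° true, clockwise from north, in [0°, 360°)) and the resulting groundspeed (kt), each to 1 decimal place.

Leg 1: desired track 285.8°; wind correction -0.2° → command heading 285.6°, groundspeed 144.3 kt
Leg 2: desired track 346.3°; wind correction +8.6° → command heading 354.9°, groundspeed 132.5 kt
Leg 3: desired track 207.7°; wind correction -9.8° → command heading 197.9°, groundspeed 125.2 kt
Leg 4: desired track 275.9°; wind correction -1.9° → command heading 274.0°, groundspeed 143.8 kt
Leg 5: desired track 300.5°; wind correction +2.3° → command heading 302.8°, groundspeed 143.6 kt
Leg 6: desired track 177.4°; wind correction -9.4° → command heading 168.0°, groundspeed 114.2 kt

Leg 1: heading=285.6°, groundspeed=144.3 kt
Leg 2: heading=354.9°, groundspeed=132.5 kt
Leg 3: heading=197.9°, groundspeed=125.2 kt
Leg 4: heading=274.0°, groundspeed=143.8 kt
Leg 5: heading=302.8°, groundspeed=143.6 kt
Leg 6: heading=168.0°, groundspeed=114.2 kt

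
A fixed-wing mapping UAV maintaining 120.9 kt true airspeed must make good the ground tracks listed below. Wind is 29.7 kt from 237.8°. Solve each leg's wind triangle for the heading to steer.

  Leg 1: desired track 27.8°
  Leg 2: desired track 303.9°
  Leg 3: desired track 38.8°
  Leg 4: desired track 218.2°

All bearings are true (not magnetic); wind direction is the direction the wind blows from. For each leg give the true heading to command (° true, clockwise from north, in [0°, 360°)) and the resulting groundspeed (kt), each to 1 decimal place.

Leg 1: desired track 27.8°; wind correction -7.1° → command heading 20.7°, groundspeed 145.7 kt
Leg 2: desired track 303.9°; wind correction -13.0° → command heading 290.9°, groundspeed 105.8 kt
Leg 3: desired track 38.8°; wind correction -4.6° → command heading 34.2°, groundspeed 148.6 kt
Leg 4: desired track 218.2°; wind correction +4.7° → command heading 222.9°, groundspeed 92.5 kt

Leg 1: heading=20.7°, groundspeed=145.7 kt
Leg 2: heading=290.9°, groundspeed=105.8 kt
Leg 3: heading=34.2°, groundspeed=148.6 kt
Leg 4: heading=222.9°, groundspeed=92.5 kt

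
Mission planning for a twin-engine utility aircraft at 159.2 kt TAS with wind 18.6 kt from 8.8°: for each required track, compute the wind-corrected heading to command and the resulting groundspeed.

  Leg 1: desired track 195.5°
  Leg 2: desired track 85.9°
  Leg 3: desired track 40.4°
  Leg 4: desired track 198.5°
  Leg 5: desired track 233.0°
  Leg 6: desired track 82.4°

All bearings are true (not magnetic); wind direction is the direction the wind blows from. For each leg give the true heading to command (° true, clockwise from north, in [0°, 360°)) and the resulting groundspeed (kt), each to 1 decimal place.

Leg 1: heading=196.3°, groundspeed=177.7 kt
Leg 2: heading=79.4°, groundspeed=154.0 kt
Leg 3: heading=36.9°, groundspeed=143.1 kt
Leg 4: heading=199.6°, groundspeed=177.5 kt
Leg 5: heading=237.7°, groundspeed=172.0 kt
Leg 6: heading=76.0°, groundspeed=152.9 kt

Leg 1: desired track 195.5°; wind correction +0.8° → command heading 196.3°, groundspeed 177.7 kt
Leg 2: desired track 85.9°; wind correction -6.5° → command heading 79.4°, groundspeed 154.0 kt
Leg 3: desired track 40.4°; wind correction -3.5° → command heading 36.9°, groundspeed 143.1 kt
Leg 4: desired track 198.5°; wind correction +1.1° → command heading 199.6°, groundspeed 177.5 kt
Leg 5: desired track 233.0°; wind correction +4.7° → command heading 237.7°, groundspeed 172.0 kt
Leg 6: desired track 82.4°; wind correction -6.4° → command heading 76.0°, groundspeed 152.9 kt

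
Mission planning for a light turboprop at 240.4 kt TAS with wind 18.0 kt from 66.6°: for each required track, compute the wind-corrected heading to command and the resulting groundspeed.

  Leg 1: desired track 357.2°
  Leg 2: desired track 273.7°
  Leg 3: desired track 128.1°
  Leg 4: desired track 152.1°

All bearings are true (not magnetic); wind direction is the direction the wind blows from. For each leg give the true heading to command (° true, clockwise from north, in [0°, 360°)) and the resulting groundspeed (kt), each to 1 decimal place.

Leg 1: desired track 357.2°; wind correction +4.0° → command heading 1.2°, groundspeed 233.5 kt
Leg 2: desired track 273.7°; wind correction +2.0° → command heading 275.7°, groundspeed 256.3 kt
Leg 3: desired track 128.1°; wind correction -3.8° → command heading 124.3°, groundspeed 231.3 kt
Leg 4: desired track 152.1°; wind correction -4.3° → command heading 147.8°, groundspeed 238.3 kt

Leg 1: heading=1.2°, groundspeed=233.5 kt
Leg 2: heading=275.7°, groundspeed=256.3 kt
Leg 3: heading=124.3°, groundspeed=231.3 kt
Leg 4: heading=147.8°, groundspeed=238.3 kt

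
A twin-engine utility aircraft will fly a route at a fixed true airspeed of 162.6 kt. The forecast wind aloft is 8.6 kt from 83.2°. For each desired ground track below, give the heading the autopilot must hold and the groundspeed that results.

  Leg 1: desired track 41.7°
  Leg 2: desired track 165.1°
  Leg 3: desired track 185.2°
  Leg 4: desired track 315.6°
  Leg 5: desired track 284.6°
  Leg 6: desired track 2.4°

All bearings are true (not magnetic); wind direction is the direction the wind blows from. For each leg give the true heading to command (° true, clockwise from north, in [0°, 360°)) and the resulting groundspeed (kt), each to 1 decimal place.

Leg 1: desired track 41.7°; wind correction +2.0° → command heading 43.7°, groundspeed 156.1 kt
Leg 2: desired track 165.1°; wind correction -3.0° → command heading 162.1°, groundspeed 161.2 kt
Leg 3: desired track 185.2°; wind correction -3.0° → command heading 182.2°, groundspeed 164.2 kt
Leg 4: desired track 315.6°; wind correction +2.4° → command heading 318.0°, groundspeed 167.7 kt
Leg 5: desired track 284.6°; wind correction +1.1° → command heading 285.7°, groundspeed 170.6 kt
Leg 6: desired track 2.4°; wind correction +3.0° → command heading 5.4°, groundspeed 161.0 kt

Leg 1: heading=43.7°, groundspeed=156.1 kt
Leg 2: heading=162.1°, groundspeed=161.2 kt
Leg 3: heading=182.2°, groundspeed=164.2 kt
Leg 4: heading=318.0°, groundspeed=167.7 kt
Leg 5: heading=285.7°, groundspeed=170.6 kt
Leg 6: heading=5.4°, groundspeed=161.0 kt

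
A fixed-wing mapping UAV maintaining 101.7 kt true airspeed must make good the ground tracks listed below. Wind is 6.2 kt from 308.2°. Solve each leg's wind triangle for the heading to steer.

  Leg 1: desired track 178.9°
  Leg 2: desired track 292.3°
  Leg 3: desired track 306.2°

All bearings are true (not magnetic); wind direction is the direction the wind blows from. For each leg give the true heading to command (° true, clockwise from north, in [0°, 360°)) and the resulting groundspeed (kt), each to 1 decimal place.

Leg 1: heading=181.6°, groundspeed=105.5 kt
Leg 2: heading=293.3°, groundspeed=95.7 kt
Leg 3: heading=306.3°, groundspeed=95.5 kt

Leg 1: desired track 178.9°; wind correction +2.7° → command heading 181.6°, groundspeed 105.5 kt
Leg 2: desired track 292.3°; wind correction +1.0° → command heading 293.3°, groundspeed 95.7 kt
Leg 3: desired track 306.2°; wind correction +0.1° → command heading 306.3°, groundspeed 95.5 kt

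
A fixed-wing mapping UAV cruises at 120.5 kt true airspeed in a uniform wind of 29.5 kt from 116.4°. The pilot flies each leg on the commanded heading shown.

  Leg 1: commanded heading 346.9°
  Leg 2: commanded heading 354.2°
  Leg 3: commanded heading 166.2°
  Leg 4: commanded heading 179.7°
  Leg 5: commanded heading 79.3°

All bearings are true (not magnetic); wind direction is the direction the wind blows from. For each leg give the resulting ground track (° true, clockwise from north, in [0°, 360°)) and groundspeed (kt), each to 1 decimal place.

Leg 1: track=337.6°, groundspeed=141.1 kt
Leg 2: track=343.8°, groundspeed=138.5 kt
Leg 3: track=178.7°, groundspeed=103.9 kt
Leg 4: track=193.5°, groundspeed=110.4 kt
Leg 5: track=68.9°, groundspeed=98.6 kt

Leg 1: heading 346.9°; drift -9.3° → track 337.6°, groundspeed 141.1 kt
Leg 2: heading 354.2°; drift -10.4° → track 343.8°, groundspeed 138.5 kt
Leg 3: heading 166.2°; drift +12.5° → track 178.7°, groundspeed 103.9 kt
Leg 4: heading 179.7°; drift +13.8° → track 193.5°, groundspeed 110.4 kt
Leg 5: heading 79.3°; drift -10.4° → track 68.9°, groundspeed 98.6 kt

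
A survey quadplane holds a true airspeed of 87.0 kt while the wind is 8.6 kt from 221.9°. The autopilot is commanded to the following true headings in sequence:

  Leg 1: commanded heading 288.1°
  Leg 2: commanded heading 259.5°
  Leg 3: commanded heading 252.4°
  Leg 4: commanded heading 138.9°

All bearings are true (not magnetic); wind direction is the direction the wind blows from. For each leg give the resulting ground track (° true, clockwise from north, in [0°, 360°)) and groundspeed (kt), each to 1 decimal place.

Leg 1: track=293.5°, groundspeed=83.9 kt
Leg 2: track=263.2°, groundspeed=80.4 kt
Leg 3: track=255.5°, groundspeed=79.7 kt
Leg 4: track=133.2°, groundspeed=86.4 kt

Leg 1: heading 288.1°; drift +5.4° → track 293.5°, groundspeed 83.9 kt
Leg 2: heading 259.5°; drift +3.7° → track 263.2°, groundspeed 80.4 kt
Leg 3: heading 252.4°; drift +3.1° → track 255.5°, groundspeed 79.7 kt
Leg 4: heading 138.9°; drift -5.7° → track 133.2°, groundspeed 86.4 kt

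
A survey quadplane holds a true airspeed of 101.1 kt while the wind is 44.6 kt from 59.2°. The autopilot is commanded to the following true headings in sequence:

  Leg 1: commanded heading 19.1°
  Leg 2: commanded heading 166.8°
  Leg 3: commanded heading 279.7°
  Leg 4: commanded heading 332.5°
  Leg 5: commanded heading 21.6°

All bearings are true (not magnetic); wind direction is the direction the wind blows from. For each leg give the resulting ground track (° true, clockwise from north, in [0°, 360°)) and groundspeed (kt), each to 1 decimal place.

Leg 1: track=355.9°, groundspeed=72.9 kt
Leg 2: track=187.2°, groundspeed=122.2 kt
Leg 3: track=267.6°, groundspeed=138.1 kt
Leg 4: track=308.2°, groundspeed=108.1 kt
Leg 5: track=359.1°, groundspeed=71.2 kt

Leg 1: heading 19.1°; drift -23.2° → track 355.9°, groundspeed 72.9 kt
Leg 2: heading 166.8°; drift +20.4° → track 187.2°, groundspeed 122.2 kt
Leg 3: heading 279.7°; drift -12.1° → track 267.6°, groundspeed 138.1 kt
Leg 4: heading 332.5°; drift -24.3° → track 308.2°, groundspeed 108.1 kt
Leg 5: heading 21.6°; drift -22.5° → track 359.1°, groundspeed 71.2 kt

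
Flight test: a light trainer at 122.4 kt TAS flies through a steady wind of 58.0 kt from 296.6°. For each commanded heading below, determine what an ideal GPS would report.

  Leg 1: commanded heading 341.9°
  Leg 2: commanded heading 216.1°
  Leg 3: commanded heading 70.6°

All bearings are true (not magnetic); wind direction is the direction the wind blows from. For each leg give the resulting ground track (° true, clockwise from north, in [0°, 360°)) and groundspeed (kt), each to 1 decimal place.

Leg 1: track=8.7°, groundspeed=91.4 kt
Leg 2: track=189.2°, groundspeed=126.5 kt
Leg 3: track=85.0°, groundspeed=168.0 kt

Leg 1: heading 341.9°; drift +26.8° → track 8.7°, groundspeed 91.4 kt
Leg 2: heading 216.1°; drift -26.9° → track 189.2°, groundspeed 126.5 kt
Leg 3: heading 70.6°; drift +14.4° → track 85.0°, groundspeed 168.0 kt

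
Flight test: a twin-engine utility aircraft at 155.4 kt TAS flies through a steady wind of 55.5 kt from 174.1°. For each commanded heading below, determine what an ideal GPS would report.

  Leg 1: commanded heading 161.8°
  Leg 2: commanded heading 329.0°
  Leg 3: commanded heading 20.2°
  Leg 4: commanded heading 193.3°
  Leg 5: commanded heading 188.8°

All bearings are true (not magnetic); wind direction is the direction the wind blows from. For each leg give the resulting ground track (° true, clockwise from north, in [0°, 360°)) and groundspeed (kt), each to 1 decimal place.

Leg 1: track=155.1°, groundspeed=101.9 kt
Leg 2: track=335.5°, groundspeed=207.0 kt
Leg 3: track=13.4°, groundspeed=206.7 kt
Leg 4: track=203.4°, groundspeed=104.6 kt
Leg 5: track=196.7°, groundspeed=102.7 kt

Leg 1: heading 161.8°; drift -6.7° → track 155.1°, groundspeed 101.9 kt
Leg 2: heading 329.0°; drift +6.5° → track 335.5°, groundspeed 207.0 kt
Leg 3: heading 20.2°; drift -6.8° → track 13.4°, groundspeed 206.7 kt
Leg 4: heading 193.3°; drift +10.1° → track 203.4°, groundspeed 104.6 kt
Leg 5: heading 188.8°; drift +7.9° → track 196.7°, groundspeed 102.7 kt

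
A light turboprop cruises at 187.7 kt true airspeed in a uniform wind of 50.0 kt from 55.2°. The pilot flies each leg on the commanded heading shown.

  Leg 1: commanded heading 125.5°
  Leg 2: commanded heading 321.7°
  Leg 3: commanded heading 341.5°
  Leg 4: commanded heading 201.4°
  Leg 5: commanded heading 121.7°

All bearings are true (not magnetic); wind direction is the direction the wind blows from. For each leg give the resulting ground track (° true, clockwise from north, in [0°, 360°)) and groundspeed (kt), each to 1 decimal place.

Leg 1: track=140.9°, groundspeed=177.2 kt
Leg 2: track=307.0°, groundspeed=197.2 kt
Leg 3: track=326.1°, groundspeed=180.2 kt
Leg 4: track=208.3°, groundspeed=230.9 kt
Leg 5: track=137.0°, groundspeed=173.9 kt

Leg 1: heading 125.5°; drift +15.4° → track 140.9°, groundspeed 177.2 kt
Leg 2: heading 321.7°; drift -14.7° → track 307.0°, groundspeed 197.2 kt
Leg 3: heading 341.5°; drift -15.4° → track 326.1°, groundspeed 180.2 kt
Leg 4: heading 201.4°; drift +6.9° → track 208.3°, groundspeed 230.9 kt
Leg 5: heading 121.7°; drift +15.3° → track 137.0°, groundspeed 173.9 kt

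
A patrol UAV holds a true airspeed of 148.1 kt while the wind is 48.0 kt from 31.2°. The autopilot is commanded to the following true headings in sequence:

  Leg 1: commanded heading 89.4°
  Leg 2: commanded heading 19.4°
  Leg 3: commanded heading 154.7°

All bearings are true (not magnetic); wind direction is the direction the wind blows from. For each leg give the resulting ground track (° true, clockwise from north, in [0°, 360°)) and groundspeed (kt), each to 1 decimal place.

Leg 1: heading 89.4°; drift +18.4° → track 107.8°, groundspeed 129.4 kt
Leg 2: heading 19.4°; drift -5.5° → track 13.9°, groundspeed 101.6 kt
Leg 3: heading 154.7°; drift +12.9° → track 167.6°, groundspeed 179.1 kt

Leg 1: track=107.8°, groundspeed=129.4 kt
Leg 2: track=13.9°, groundspeed=101.6 kt
Leg 3: track=167.6°, groundspeed=179.1 kt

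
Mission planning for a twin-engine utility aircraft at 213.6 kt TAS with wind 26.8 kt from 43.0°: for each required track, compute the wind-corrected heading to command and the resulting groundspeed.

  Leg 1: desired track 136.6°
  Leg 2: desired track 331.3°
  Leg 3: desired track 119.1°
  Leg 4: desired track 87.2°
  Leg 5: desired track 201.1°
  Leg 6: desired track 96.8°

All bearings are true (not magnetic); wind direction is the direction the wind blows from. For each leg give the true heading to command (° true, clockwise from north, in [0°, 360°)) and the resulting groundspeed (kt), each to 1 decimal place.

Leg 1: desired track 136.6°; wind correction -7.2° → command heading 129.4°, groundspeed 213.6 kt
Leg 2: desired track 331.3°; wind correction +6.8° → command heading 338.1°, groundspeed 203.7 kt
Leg 3: desired track 119.1°; wind correction -7.0° → command heading 112.1°, groundspeed 205.6 kt
Leg 4: desired track 87.2°; wind correction -5.0° → command heading 82.2°, groundspeed 193.6 kt
Leg 5: desired track 201.1°; wind correction -2.7° → command heading 198.4°, groundspeed 238.2 kt
Leg 6: desired track 96.8°; wind correction -5.8° → command heading 91.0°, groundspeed 196.7 kt

Leg 1: heading=129.4°, groundspeed=213.6 kt
Leg 2: heading=338.1°, groundspeed=203.7 kt
Leg 3: heading=112.1°, groundspeed=205.6 kt
Leg 4: heading=82.2°, groundspeed=193.6 kt
Leg 5: heading=198.4°, groundspeed=238.2 kt
Leg 6: heading=91.0°, groundspeed=196.7 kt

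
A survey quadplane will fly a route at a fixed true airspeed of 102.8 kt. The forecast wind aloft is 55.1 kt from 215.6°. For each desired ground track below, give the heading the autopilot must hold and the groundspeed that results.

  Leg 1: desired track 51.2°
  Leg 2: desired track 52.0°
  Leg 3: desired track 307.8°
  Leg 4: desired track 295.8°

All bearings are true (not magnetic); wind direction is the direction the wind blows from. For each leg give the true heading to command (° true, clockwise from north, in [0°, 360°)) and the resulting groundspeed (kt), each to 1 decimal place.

Leg 1: desired track 51.2°; wind correction +8.3° → command heading 59.5°, groundspeed 154.8 kt
Leg 2: desired track 52.0°; wind correction +8.7° → command heading 60.7°, groundspeed 154.5 kt
Leg 3: desired track 307.8°; wind correction -32.4° → command heading 275.4°, groundspeed 88.9 kt
Leg 4: desired track 295.8°; wind correction -31.9° → command heading 263.9°, groundspeed 77.9 kt

Leg 1: heading=59.5°, groundspeed=154.8 kt
Leg 2: heading=60.7°, groundspeed=154.5 kt
Leg 3: heading=275.4°, groundspeed=88.9 kt
Leg 4: heading=263.9°, groundspeed=77.9 kt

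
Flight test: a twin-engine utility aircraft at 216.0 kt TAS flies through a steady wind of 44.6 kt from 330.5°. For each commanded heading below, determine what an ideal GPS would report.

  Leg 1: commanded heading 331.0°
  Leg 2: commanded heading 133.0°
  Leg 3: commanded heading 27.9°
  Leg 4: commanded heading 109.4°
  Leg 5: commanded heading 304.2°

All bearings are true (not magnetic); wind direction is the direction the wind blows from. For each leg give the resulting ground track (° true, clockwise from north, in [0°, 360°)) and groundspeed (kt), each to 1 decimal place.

Leg 1: heading 331.0°; drift +0.1° → track 331.1°, groundspeed 171.4 kt
Leg 2: heading 133.0°; drift +3.0° → track 136.0°, groundspeed 258.9 kt
Leg 3: heading 27.9°; drift +11.1° → track 39.0°, groundspeed 195.6 kt
Leg 4: heading 109.4°; drift +6.7° → track 116.1°, groundspeed 251.3 kt
Leg 5: heading 304.2°; drift -6.4° → track 297.8°, groundspeed 177.1 kt

Leg 1: track=331.1°, groundspeed=171.4 kt
Leg 2: track=136.0°, groundspeed=258.9 kt
Leg 3: track=39.0°, groundspeed=195.6 kt
Leg 4: track=116.1°, groundspeed=251.3 kt
Leg 5: track=297.8°, groundspeed=177.1 kt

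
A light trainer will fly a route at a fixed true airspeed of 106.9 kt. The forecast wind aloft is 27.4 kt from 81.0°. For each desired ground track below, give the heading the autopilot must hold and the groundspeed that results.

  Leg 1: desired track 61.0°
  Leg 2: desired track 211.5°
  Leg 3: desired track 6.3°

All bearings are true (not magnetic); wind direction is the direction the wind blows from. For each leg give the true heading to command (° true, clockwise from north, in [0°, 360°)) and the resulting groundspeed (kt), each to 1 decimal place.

Leg 1: heading=66.0°, groundspeed=80.7 kt
Leg 2: heading=200.3°, groundspeed=122.6 kt
Leg 3: heading=20.6°, groundspeed=96.4 kt

Leg 1: desired track 61.0°; wind correction +5.0° → command heading 66.0°, groundspeed 80.7 kt
Leg 2: desired track 211.5°; wind correction -11.2° → command heading 200.3°, groundspeed 122.6 kt
Leg 3: desired track 6.3°; wind correction +14.3° → command heading 20.6°, groundspeed 96.4 kt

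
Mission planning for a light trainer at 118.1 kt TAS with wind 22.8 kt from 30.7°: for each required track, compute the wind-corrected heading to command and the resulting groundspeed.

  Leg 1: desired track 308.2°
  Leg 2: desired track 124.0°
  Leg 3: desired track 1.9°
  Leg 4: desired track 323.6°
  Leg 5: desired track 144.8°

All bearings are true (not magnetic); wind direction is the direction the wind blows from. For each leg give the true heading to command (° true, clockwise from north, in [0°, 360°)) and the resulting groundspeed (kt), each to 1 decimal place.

Leg 1: desired track 308.2°; wind correction +11.0° → command heading 319.2°, groundspeed 112.9 kt
Leg 2: desired track 124.0°; wind correction -11.1° → command heading 112.9°, groundspeed 117.2 kt
Leg 3: desired track 1.9°; wind correction +5.3° → command heading 7.2°, groundspeed 97.6 kt
Leg 4: desired track 323.6°; wind correction +10.2° → command heading 333.8°, groundspeed 107.3 kt
Leg 5: desired track 144.8°; wind correction -10.2° → command heading 134.6°, groundspeed 125.6 kt

Leg 1: heading=319.2°, groundspeed=112.9 kt
Leg 2: heading=112.9°, groundspeed=117.2 kt
Leg 3: heading=7.2°, groundspeed=97.6 kt
Leg 4: heading=333.8°, groundspeed=107.3 kt
Leg 5: heading=134.6°, groundspeed=125.6 kt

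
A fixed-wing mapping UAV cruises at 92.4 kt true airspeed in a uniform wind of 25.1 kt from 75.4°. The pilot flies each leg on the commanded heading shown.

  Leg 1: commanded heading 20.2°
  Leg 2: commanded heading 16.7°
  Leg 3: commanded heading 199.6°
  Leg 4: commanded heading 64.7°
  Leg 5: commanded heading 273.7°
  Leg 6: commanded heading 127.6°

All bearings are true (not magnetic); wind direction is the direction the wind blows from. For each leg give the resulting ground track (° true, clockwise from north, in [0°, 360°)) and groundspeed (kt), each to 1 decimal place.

Leg 1: track=5.4°, groundspeed=80.7 kt
Leg 2: track=1.6°, groundspeed=82.2 kt
Leg 3: track=210.6°, groundspeed=108.5 kt
Leg 4: track=60.8°, groundspeed=67.9 kt
Leg 5: track=269.8°, groundspeed=116.5 kt
Leg 6: track=142.0°, groundspeed=79.5 kt

Leg 1: heading 20.2°; drift -14.8° → track 5.4°, groundspeed 80.7 kt
Leg 2: heading 16.7°; drift -15.1° → track 1.6°, groundspeed 82.2 kt
Leg 3: heading 199.6°; drift +11.0° → track 210.6°, groundspeed 108.5 kt
Leg 4: heading 64.7°; drift -3.9° → track 60.8°, groundspeed 67.9 kt
Leg 5: heading 273.7°; drift -3.9° → track 269.8°, groundspeed 116.5 kt
Leg 6: heading 127.6°; drift +14.4° → track 142.0°, groundspeed 79.5 kt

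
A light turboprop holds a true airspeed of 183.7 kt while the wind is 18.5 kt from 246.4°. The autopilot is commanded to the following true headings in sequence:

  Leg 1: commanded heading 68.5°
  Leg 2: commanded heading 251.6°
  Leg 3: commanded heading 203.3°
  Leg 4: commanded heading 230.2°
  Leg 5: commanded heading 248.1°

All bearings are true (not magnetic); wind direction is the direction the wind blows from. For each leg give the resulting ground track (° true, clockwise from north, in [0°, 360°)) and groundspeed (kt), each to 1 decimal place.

Leg 1: track=68.3°, groundspeed=202.2 kt
Leg 2: track=252.2°, groundspeed=165.3 kt
Leg 3: track=199.1°, groundspeed=170.7 kt
Leg 4: track=228.4°, groundspeed=166.0 kt
Leg 5: track=248.3°, groundspeed=165.2 kt

Leg 1: heading 68.5°; drift -0.2° → track 68.3°, groundspeed 202.2 kt
Leg 2: heading 251.6°; drift +0.6° → track 252.2°, groundspeed 165.3 kt
Leg 3: heading 203.3°; drift -4.2° → track 199.1°, groundspeed 170.7 kt
Leg 4: heading 230.2°; drift -1.8° → track 228.4°, groundspeed 166.0 kt
Leg 5: heading 248.1°; drift +0.2° → track 248.3°, groundspeed 165.2 kt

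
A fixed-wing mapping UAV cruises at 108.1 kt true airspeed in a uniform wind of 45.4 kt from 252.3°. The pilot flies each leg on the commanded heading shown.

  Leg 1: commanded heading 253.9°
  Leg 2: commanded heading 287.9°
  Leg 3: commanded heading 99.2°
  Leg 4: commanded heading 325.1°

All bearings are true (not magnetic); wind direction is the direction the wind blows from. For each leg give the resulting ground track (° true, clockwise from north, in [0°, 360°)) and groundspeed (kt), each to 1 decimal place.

Leg 1: heading 253.9°; drift +1.2° → track 255.1°, groundspeed 62.7 kt
Leg 2: heading 287.9°; drift +20.4° → track 308.3°, groundspeed 75.9 kt
Leg 3: heading 99.2°; drift -7.9° → track 91.3°, groundspeed 150.0 kt
Leg 4: heading 325.1°; drift +24.6° → track 349.7°, groundspeed 104.1 kt

Leg 1: track=255.1°, groundspeed=62.7 kt
Leg 2: track=308.3°, groundspeed=75.9 kt
Leg 3: track=91.3°, groundspeed=150.0 kt
Leg 4: track=349.7°, groundspeed=104.1 kt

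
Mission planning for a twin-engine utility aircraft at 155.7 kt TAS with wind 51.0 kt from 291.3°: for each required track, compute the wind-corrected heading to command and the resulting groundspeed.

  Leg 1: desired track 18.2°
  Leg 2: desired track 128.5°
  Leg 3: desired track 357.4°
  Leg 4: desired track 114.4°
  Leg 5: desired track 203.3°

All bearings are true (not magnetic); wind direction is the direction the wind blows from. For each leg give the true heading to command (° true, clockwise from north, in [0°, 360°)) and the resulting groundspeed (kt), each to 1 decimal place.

Leg 1: desired track 18.2°; wind correction -19.1° → command heading 359.1°, groundspeed 144.4 kt
Leg 2: desired track 128.5°; wind correction +5.6° → command heading 134.1°, groundspeed 203.7 kt
Leg 3: desired track 357.4°; wind correction -17.4° → command heading 340.0°, groundspeed 127.9 kt
Leg 4: desired track 114.4°; wind correction +1.0° → command heading 115.4°, groundspeed 206.6 kt
Leg 5: desired track 203.3°; wind correction +19.1° → command heading 222.4°, groundspeed 145.3 kt

Leg 1: heading=359.1°, groundspeed=144.4 kt
Leg 2: heading=134.1°, groundspeed=203.7 kt
Leg 3: heading=340.0°, groundspeed=127.9 kt
Leg 4: heading=115.4°, groundspeed=206.6 kt
Leg 5: heading=222.4°, groundspeed=145.3 kt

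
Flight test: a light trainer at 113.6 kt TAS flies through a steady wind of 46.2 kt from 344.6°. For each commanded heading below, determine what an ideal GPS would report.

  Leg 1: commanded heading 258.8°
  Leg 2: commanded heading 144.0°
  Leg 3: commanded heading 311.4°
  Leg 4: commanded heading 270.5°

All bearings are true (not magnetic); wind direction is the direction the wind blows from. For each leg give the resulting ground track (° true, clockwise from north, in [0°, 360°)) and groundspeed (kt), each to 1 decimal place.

Leg 1: track=236.1°, groundspeed=119.5 kt
Leg 2: track=149.9°, groundspeed=157.7 kt
Leg 3: track=292.7°, groundspeed=79.1 kt
Leg 4: track=246.7°, groundspeed=110.3 kt

Leg 1: heading 258.8°; drift -22.7° → track 236.1°, groundspeed 119.5 kt
Leg 2: heading 144.0°; drift +5.9° → track 149.9°, groundspeed 157.7 kt
Leg 3: heading 311.4°; drift -18.7° → track 292.7°, groundspeed 79.1 kt
Leg 4: heading 270.5°; drift -23.8° → track 246.7°, groundspeed 110.3 kt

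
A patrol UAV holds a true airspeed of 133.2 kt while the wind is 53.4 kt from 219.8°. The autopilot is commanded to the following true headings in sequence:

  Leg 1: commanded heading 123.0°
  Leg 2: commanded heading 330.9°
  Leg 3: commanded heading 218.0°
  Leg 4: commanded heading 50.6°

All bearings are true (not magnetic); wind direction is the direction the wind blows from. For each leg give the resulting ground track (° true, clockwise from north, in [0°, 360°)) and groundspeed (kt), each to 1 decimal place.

Leg 1: track=102.2°, groundspeed=149.3 kt
Leg 2: track=349.0°, groundspeed=160.4 kt
Leg 3: track=216.8°, groundspeed=79.8 kt
Leg 4: track=47.5°, groundspeed=185.9 kt

Leg 1: heading 123.0°; drift -20.8° → track 102.2°, groundspeed 149.3 kt
Leg 2: heading 330.9°; drift +18.1° → track 349.0°, groundspeed 160.4 kt
Leg 3: heading 218.0°; drift -1.2° → track 216.8°, groundspeed 79.8 kt
Leg 4: heading 50.6°; drift -3.1° → track 47.5°, groundspeed 185.9 kt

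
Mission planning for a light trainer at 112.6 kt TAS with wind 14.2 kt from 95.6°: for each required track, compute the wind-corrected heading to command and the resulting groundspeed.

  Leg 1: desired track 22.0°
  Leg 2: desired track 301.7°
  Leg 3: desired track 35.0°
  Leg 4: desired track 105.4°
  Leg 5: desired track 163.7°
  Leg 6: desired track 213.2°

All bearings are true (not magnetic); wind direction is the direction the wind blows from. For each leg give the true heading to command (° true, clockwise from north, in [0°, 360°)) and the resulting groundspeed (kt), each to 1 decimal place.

Leg 1: heading=28.9°, groundspeed=107.8 kt
Leg 2: heading=304.9°, groundspeed=125.2 kt
Leg 3: heading=41.3°, groundspeed=104.9 kt
Leg 4: heading=104.2°, groundspeed=98.6 kt
Leg 5: heading=157.0°, groundspeed=106.5 kt
Leg 6: heading=206.8°, groundspeed=118.5 kt

Leg 1: desired track 22.0°; wind correction +6.9° → command heading 28.9°, groundspeed 107.8 kt
Leg 2: desired track 301.7°; wind correction +3.2° → command heading 304.9°, groundspeed 125.2 kt
Leg 3: desired track 35.0°; wind correction +6.3° → command heading 41.3°, groundspeed 104.9 kt
Leg 4: desired track 105.4°; wind correction -1.2° → command heading 104.2°, groundspeed 98.6 kt
Leg 5: desired track 163.7°; wind correction -6.7° → command heading 157.0°, groundspeed 106.5 kt
Leg 6: desired track 213.2°; wind correction -6.4° → command heading 206.8°, groundspeed 118.5 kt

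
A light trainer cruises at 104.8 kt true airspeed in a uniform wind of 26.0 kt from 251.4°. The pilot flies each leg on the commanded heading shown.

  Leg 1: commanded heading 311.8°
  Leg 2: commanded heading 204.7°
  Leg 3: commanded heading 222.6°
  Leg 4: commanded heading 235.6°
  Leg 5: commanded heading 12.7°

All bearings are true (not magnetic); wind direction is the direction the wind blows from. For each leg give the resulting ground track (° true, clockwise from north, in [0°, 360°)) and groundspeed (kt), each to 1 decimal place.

Leg 1: heading 311.8°; drift +13.8° → track 325.6°, groundspeed 94.7 kt
Leg 2: heading 204.7°; drift -12.3° → track 192.4°, groundspeed 89.0 kt
Leg 3: heading 222.6°; drift -8.7° → track 213.9°, groundspeed 83.0 kt
Leg 4: heading 235.6°; drift -5.1° → track 230.5°, groundspeed 80.1 kt
Leg 5: heading 12.7°; drift +10.6° → track 23.3°, groundspeed 120.4 kt

Leg 1: track=325.6°, groundspeed=94.7 kt
Leg 2: track=192.4°, groundspeed=89.0 kt
Leg 3: track=213.9°, groundspeed=83.0 kt
Leg 4: track=230.5°, groundspeed=80.1 kt
Leg 5: track=23.3°, groundspeed=120.4 kt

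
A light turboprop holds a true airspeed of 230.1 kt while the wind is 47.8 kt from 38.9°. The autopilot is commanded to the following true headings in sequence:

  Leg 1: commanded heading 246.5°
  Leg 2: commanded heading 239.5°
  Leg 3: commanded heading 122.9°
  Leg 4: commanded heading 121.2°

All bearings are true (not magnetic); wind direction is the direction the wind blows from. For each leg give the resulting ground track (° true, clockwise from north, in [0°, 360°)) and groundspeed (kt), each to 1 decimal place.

Leg 1: heading 246.5°; drift -4.6° → track 241.9°, groundspeed 273.4 kt
Leg 2: heading 239.5°; drift -3.5° → track 236.0°, groundspeed 275.4 kt
Leg 3: heading 122.9°; drift +11.9° → track 134.8°, groundspeed 230.1 kt
Leg 4: heading 121.2°; drift +12.0° → track 133.2°, groundspeed 228.7 kt

Leg 1: track=241.9°, groundspeed=273.4 kt
Leg 2: track=236.0°, groundspeed=275.4 kt
Leg 3: track=134.8°, groundspeed=230.1 kt
Leg 4: track=133.2°, groundspeed=228.7 kt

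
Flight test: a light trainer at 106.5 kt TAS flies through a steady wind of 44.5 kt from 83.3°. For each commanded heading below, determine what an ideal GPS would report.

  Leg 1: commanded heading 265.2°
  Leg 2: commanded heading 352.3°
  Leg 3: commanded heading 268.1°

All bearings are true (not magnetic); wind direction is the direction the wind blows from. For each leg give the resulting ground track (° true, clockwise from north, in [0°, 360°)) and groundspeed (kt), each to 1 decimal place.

Leg 1: track=264.6°, groundspeed=151.0 kt
Leg 2: track=329.8°, groundspeed=116.1 kt
Leg 3: track=266.7°, groundspeed=150.9 kt

Leg 1: heading 265.2°; drift -0.6° → track 264.6°, groundspeed 151.0 kt
Leg 2: heading 352.3°; drift -22.5° → track 329.8°, groundspeed 116.1 kt
Leg 3: heading 268.1°; drift -1.4° → track 266.7°, groundspeed 150.9 kt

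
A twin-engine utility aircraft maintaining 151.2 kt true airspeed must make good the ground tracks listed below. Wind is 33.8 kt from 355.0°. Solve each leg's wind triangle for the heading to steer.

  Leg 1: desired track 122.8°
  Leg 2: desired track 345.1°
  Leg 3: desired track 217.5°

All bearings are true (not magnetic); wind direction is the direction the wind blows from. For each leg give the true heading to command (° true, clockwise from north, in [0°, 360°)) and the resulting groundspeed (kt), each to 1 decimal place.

Leg 1: heading=112.6°, groundspeed=169.5 kt
Leg 2: heading=347.3°, groundspeed=117.8 kt
Leg 3: heading=226.2°, groundspeed=174.4 kt

Leg 1: desired track 122.8°; wind correction -10.2° → command heading 112.6°, groundspeed 169.5 kt
Leg 2: desired track 345.1°; wind correction +2.2° → command heading 347.3°, groundspeed 117.8 kt
Leg 3: desired track 217.5°; wind correction +8.7° → command heading 226.2°, groundspeed 174.4 kt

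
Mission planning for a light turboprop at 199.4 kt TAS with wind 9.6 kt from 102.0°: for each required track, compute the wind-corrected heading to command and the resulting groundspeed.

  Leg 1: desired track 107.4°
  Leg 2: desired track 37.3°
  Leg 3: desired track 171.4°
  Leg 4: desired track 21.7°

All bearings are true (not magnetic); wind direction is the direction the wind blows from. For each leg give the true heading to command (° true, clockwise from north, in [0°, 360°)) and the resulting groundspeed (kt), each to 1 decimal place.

Leg 1: desired track 107.4°; wind correction -0.3° → command heading 107.1°, groundspeed 189.8 kt
Leg 2: desired track 37.3°; wind correction +2.5° → command heading 39.8°, groundspeed 195.1 kt
Leg 3: desired track 171.4°; wind correction -2.6° → command heading 168.8°, groundspeed 195.8 kt
Leg 4: desired track 21.7°; wind correction +2.7° → command heading 24.4°, groundspeed 197.6 kt

Leg 1: heading=107.1°, groundspeed=189.8 kt
Leg 2: heading=39.8°, groundspeed=195.1 kt
Leg 3: heading=168.8°, groundspeed=195.8 kt
Leg 4: heading=24.4°, groundspeed=197.6 kt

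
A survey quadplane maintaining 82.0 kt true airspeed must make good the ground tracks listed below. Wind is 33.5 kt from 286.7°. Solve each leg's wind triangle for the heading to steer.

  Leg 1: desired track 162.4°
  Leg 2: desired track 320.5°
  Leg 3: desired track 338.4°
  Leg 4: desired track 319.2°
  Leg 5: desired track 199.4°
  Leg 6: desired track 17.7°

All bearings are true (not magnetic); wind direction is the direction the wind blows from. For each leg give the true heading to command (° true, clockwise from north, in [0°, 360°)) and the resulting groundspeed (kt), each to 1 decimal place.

Leg 1: desired track 162.4°; wind correction +19.7° → command heading 182.1°, groundspeed 96.1 kt
Leg 2: desired track 320.5°; wind correction -13.1° → command heading 307.4°, groundspeed 52.0 kt
Leg 3: desired track 338.4°; wind correction -18.7° → command heading 319.7°, groundspeed 56.9 kt
Leg 4: desired track 319.2°; wind correction -12.7° → command heading 306.5°, groundspeed 51.7 kt
Leg 5: desired track 199.4°; wind correction +24.1° → command heading 223.5°, groundspeed 73.3 kt
Leg 6: desired track 17.7°; wind correction -24.1° → command heading 353.6°, groundspeed 75.4 kt

Leg 1: heading=182.1°, groundspeed=96.1 kt
Leg 2: heading=307.4°, groundspeed=52.0 kt
Leg 3: heading=319.7°, groundspeed=56.9 kt
Leg 4: heading=306.5°, groundspeed=51.7 kt
Leg 5: heading=223.5°, groundspeed=73.3 kt
Leg 6: heading=353.6°, groundspeed=75.4 kt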